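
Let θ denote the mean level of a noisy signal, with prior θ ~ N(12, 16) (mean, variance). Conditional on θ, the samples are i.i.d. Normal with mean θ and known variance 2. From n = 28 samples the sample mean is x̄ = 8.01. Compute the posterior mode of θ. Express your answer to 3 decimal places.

n = 28, x̄ = 8.01.
For a Normal prior and Normal likelihood with known variance, the posterior is Normal; its mode equals its mean, the precision-weighted average.
Prior precision 1/σ₀² = 1/16 = 0.0625; data precision n/σ² = 28/2 = 14.
θ̂ = (0.0625·12 + 14·8.01) / (0.0625 + 14) = 112.89/14.0625 = 15052/1875 ≈ 8.028.

θ̂_MAP = 8.028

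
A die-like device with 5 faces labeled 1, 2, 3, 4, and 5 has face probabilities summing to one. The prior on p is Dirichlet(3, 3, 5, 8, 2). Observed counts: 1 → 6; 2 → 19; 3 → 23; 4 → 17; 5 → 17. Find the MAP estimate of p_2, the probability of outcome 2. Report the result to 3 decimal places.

The posterior is Dirichlet(αᵢ + nᵢ) = Dirichlet(9, 22, 28, 25, 19).
For a Dirichlet(a₁,…,a_K) with all aᵢ > 1, the mode has j-th component (aⱼ − 1)/(Σaᵢ − K).
Here Σaᵢ = 103 and K = 5, so p_2 = (22 − 1)/(103 − 5) = 21/98 ≈ 0.214.

MAP estimate: 0.214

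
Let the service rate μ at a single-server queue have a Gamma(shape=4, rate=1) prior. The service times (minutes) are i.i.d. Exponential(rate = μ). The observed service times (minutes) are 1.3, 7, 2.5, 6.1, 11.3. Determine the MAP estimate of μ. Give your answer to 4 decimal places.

μ̂_MAP = 0.2740

The Exponential(rate=μ) likelihood is ∝ μ^n e^(−μΣtᵢ). Here n = 5 and Σtᵢ = 1.3 + 7 + 2.5 + 6.1 + 11.3 = 28.2.
Posterior ∝ μ^3e^(−1μ) · μ^5e^(−28.2μ) = μ^8e^(−29.2μ), i.e. Gamma(9, 29.2).
Mode = (a−1)/b = 8/29.2 ≈ 0.2740.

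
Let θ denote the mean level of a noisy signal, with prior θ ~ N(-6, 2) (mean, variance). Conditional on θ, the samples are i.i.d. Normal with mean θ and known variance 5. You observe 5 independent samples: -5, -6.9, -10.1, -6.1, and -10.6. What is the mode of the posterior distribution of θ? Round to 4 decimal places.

n = 5; x̄ = ((-5) + (-6.9) + (-10.1) + (-6.1) + (-10.6))/5 = -38.7/5 = -7.74.
For a Normal prior and Normal likelihood with known variance, the posterior is Normal; its mode equals its mean, the precision-weighted average.
Prior precision 1/σ₀² = 1/2 = 0.5; data precision n/σ² = 5/5 = 1.
θ̂ = (0.5·(-6) + 1·(-7.74)) / (0.5 + 1) = (-10.74)/1.5 = -7.1600.

θ̂_MAP = -7.1600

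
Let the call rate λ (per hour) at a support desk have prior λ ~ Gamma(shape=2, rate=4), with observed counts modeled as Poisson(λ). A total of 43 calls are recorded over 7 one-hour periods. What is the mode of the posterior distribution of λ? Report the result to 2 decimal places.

Σxᵢ = 43, n = 7.
Posterior ∝ λe^(−4λ) · λ^43e^(−7λ) = λ^44e^(−11λ), i.e. Gamma(shape=45, rate=11).
The mode of a Gamma(a, b) with a ≥ 1 (shape–rate) is (a−1)/b = 44/11 ≈ 4.00.

λ̂_MAP = 4.00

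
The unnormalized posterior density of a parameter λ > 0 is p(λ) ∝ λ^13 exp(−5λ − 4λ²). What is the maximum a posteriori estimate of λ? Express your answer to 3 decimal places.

ℓ'(λ) = 13/λ − 5 − 8λ. Setting this to zero and multiplying by λ: 8λ² + 5λ − 13 = 0.
λ = (−5 + √(5² + 4·8·13)) / (2·8) = (−5 + √441) / 16 = (−5 + 21)/16 = 1.
ℓ''(λ) = −13/λ² − 8 < 0, confirming a maximum.

λ̂_MAP = 1.000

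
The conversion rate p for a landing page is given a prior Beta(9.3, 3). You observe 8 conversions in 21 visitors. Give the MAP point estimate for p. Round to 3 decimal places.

Prior: Beta(9.3, 3).
Data: 8 successes in 21 trials. The binomial likelihood contributes p^8(1−p)^13, so the posterior is Beta(9.3+8, 3+13) = Beta(17.3, 16).
For Beta(a, b) with a, b > 1 the mode is (a−1)/(a+b−2) = 16.3/31.3 ≈ 0.521.

p̂_MAP = 0.521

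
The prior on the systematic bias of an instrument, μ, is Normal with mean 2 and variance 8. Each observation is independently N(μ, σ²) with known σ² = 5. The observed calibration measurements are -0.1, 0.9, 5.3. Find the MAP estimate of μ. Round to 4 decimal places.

μ̂_MAP = 2.0276

n = 3; x̄ = ((-0.1) + 0.9 + 5.3)/3 = 6.1/3 = 61/30 ≈ 2.0333.
For a Normal prior and Normal likelihood with known variance, the posterior is Normal; its mode equals its mean, the precision-weighted average.
Prior precision 1/σ₀² = 1/8 = 0.125; data precision n/σ² = 3/5 = 0.6.
μ̂ = (0.125·2 + 0.6·(61/30)) / (0.125 + 0.6) = 1.47/0.725 = 294/145 ≈ 2.0276.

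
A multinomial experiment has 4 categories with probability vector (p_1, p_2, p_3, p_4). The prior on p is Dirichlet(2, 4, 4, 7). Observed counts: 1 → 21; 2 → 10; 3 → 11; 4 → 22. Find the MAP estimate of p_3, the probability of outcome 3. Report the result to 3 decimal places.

The posterior is Dirichlet(αᵢ + nᵢ) = Dirichlet(23, 14, 15, 29).
For a Dirichlet(a₁,…,a_K) with all aᵢ > 1, the mode has j-th component (aⱼ − 1)/(Σaᵢ − K).
Here Σaᵢ = 81 and K = 4, so p_3 = (15 − 1)/(81 − 4) = 14/77 ≈ 0.182.

MAP estimate: 0.182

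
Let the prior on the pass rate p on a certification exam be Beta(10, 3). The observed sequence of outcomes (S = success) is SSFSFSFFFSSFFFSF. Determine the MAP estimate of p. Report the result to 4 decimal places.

p̂_MAP = 0.5926

Prior: Beta(10, 3).
Data: 7 successes in 16 trials (from the sequence). The binomial likelihood contributes p^7(1−p)^9, so the posterior is Beta(10+7, 3+9) = Beta(17, 12).
For Beta(a, b) with a, b > 1 the mode is (a−1)/(a+b−2) = 16/27 ≈ 0.5926.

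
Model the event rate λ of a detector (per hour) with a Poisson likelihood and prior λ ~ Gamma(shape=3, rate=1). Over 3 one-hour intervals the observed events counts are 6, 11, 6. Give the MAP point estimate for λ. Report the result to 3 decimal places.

Σxᵢ = 6+11+6 = 23, with n = 3.
Posterior ∝ λ^2e^(−1λ) · λ^23e^(−3λ) = λ^25e^(−4λ), i.e. Gamma(shape=26, rate=4).
The mode of a Gamma(a, b) with a ≥ 1 (shape–rate) is (a−1)/b = 25/4 ≈ 6.250.

λ̂_MAP = 6.250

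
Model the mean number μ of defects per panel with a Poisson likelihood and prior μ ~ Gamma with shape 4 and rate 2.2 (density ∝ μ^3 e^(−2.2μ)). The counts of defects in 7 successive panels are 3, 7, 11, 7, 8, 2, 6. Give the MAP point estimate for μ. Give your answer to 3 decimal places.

Σxᵢ = 3+7+11+7+8+2+6 = 44, with n = 7.
Posterior ∝ μ^3e^(−2.2μ) · μ^44e^(−7μ) = μ^47e^(−9.2μ), i.e. Gamma(shape=48, rate=9.2).
The mode of a Gamma(a, b) with a ≥ 1 (shape–rate) is (a−1)/b = 47/9.2 ≈ 5.109.

μ̂_MAP = 5.109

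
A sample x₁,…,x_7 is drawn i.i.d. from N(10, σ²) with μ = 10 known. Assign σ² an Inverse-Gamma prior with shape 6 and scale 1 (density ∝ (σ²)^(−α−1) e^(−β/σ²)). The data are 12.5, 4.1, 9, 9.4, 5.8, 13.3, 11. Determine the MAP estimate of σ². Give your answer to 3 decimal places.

Sum of squared deviations about the known mean: SS = (12.5−10)² + (4.1−10)² + (9−10)² + (9.4−10)² + (5.8−10)² + (13.3−10)² + (11−10)² = 71.95.
The Normal likelihood contributes (σ²)^(−n/2) exp(−SS/(2σ²)), so the posterior is Inverse-Gamma(α + n/2, β + SS/2) = Inverse-Gamma(9.5, 36.975).
The mode of Inverse-Gamma(a, b) is b/(a+1) = 36.975/10.5 ≈ 3.521.

σ̂²_MAP = 3.521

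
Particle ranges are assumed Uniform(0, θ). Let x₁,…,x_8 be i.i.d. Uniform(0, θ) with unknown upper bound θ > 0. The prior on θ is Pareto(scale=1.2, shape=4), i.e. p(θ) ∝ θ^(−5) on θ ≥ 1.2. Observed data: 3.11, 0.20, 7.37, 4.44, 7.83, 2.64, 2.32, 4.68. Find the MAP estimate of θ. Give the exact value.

θ̂_MAP = 7.83

The Uniform(0, θ) likelihood is θ^(−n) for θ ≥ max(xᵢ), zero otherwise. Here max(xᵢ) = 7.83.
Posterior ∝ θ^(−5) · θ^(−8) = θ^(−13) on θ ≥ max(1.2, 7.83) = 7.83.
This density is strictly decreasing in θ, so the posterior mode lies at the lower boundary of the support.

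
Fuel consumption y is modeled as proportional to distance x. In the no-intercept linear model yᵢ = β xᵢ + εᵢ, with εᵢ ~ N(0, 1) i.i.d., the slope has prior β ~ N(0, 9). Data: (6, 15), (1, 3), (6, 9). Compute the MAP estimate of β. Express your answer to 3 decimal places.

log p(β | y) = −Σ(yᵢ − βxᵢ)²/(2·1) − β²/(2·9) + const.
Setting the derivative to zero: Σxᵢ(yᵢ − βxᵢ)/1 − β/9 = 0, so β = Σxᵢyᵢ / (Σxᵢ² + σ²/τ²).
Σxᵢyᵢ = 6·15 + 1·3 + 6·9 = 147; Σxᵢ² = 73; σ²/τ² = 1/9.
β̂_MAP = 147 / (73 + 1/9) = 147/(658/9) = 189/94 ≈ 2.011.

β̂_MAP = 2.011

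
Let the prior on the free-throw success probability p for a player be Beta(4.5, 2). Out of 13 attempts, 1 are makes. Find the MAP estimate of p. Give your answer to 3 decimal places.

Prior: Beta(4.5, 2).
Data: 1 success in 13 trials. The binomial likelihood contributes p(1−p)^12, so the posterior is Beta(4.5+1, 2+12) = Beta(5.5, 14).
For Beta(a, b) with a, b > 1 the mode is (a−1)/(a+b−2) = 4.5/17.5 ≈ 0.257.

p̂_MAP = 0.257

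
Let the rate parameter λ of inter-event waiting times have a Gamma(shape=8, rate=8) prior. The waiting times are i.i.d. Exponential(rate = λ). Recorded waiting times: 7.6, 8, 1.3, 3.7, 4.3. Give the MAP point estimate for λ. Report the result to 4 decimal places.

The Exponential(rate=λ) likelihood is ∝ λ^n e^(−λΣtᵢ). Here n = 5 and Σtᵢ = 7.6 + 8 + 1.3 + 3.7 + 4.3 = 24.9.
Posterior ∝ λ^7e^(−8λ) · λ^5e^(−24.9λ) = λ^12e^(−32.9λ), i.e. Gamma(13, 32.9).
Mode = (a−1)/b = 12/32.9 ≈ 0.3647.

λ̂_MAP = 0.3647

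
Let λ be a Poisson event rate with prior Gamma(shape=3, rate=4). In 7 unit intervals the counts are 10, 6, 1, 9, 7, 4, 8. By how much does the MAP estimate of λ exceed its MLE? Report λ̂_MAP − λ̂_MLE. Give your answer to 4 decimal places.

MAP − MLE = -2.1558

Σxᵢ = 45. Posterior is Gamma(48, 11); MAP = (48−1)/11 = 47/11 ≈ 4.27273.
MLE = x̄ = 45/7 ≈ 6.42857.
Difference = 47/11 − 45/7 = -166/77 ≈ -2.1558.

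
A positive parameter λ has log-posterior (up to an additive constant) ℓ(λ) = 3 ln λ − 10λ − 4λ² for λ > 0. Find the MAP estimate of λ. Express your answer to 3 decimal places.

λ̂_MAP = 0.250

ℓ'(λ) = 3/λ − 10 − 8λ. Setting this to zero and multiplying by λ: 8λ² + 10λ − 3 = 0.
λ = (−10 + √(10² + 4·8·3)) / (2·8) = (−10 + √196) / 16 = (−10 + 14)/16 = 1/4.
ℓ''(λ) = −3/λ² − 8 < 0, confirming a maximum.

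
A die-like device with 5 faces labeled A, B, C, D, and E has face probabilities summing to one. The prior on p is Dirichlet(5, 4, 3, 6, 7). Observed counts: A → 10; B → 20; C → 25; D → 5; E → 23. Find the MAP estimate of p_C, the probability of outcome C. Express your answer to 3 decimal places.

The posterior is Dirichlet(αᵢ + nᵢ) = Dirichlet(15, 24, 28, 11, 30).
For a Dirichlet(a₁,…,a_K) with all aᵢ > 1, the mode has j-th component (aⱼ − 1)/(Σaᵢ − K).
Here Σaᵢ = 108 and K = 5, so p_C = (28 − 1)/(108 − 5) = 27/103 ≈ 0.262.

MAP estimate of p_C = 0.262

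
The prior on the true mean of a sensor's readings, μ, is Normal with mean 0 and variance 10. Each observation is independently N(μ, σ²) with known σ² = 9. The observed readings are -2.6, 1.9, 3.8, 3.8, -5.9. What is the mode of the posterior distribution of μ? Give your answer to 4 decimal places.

μ̂_MAP = 0.1695

n = 5; x̄ = ((-2.6) + 1.9 + 3.8 + 3.8 + (-5.9))/5 = 1/5 = 0.2.
For a Normal prior and Normal likelihood with known variance, the posterior is Normal; its mode equals its mean, the precision-weighted average.
Prior precision 1/σ₀² = 1/10 = 0.1; data precision n/σ² = 5/9.
μ̂ = (0.1·0 + (5/9)·0.2) / (0.1 + 5/9) = (1/9)/(59/90) = 10/59 ≈ 0.1695.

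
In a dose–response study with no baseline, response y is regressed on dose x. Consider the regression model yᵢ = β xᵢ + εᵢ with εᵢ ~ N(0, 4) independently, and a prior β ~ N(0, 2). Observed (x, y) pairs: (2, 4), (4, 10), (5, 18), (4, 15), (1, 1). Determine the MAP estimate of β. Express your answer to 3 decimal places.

β̂_MAP = 3.109

log p(β | y) = −Σ(yᵢ − βxᵢ)²/(2·4) − β²/(2·2) + const.
Setting the derivative to zero: Σxᵢ(yᵢ − βxᵢ)/4 − β/2 = 0, so β = Σxᵢyᵢ / (Σxᵢ² + σ²/τ²).
Σxᵢyᵢ = 2·4 + 4·10 + 5·18 + 4·15 + 1·1 = 199; Σxᵢ² = 62; σ²/τ² = 2.
β̂_MAP = 199 / (62 + 2) = 199/64 ≈ 3.109.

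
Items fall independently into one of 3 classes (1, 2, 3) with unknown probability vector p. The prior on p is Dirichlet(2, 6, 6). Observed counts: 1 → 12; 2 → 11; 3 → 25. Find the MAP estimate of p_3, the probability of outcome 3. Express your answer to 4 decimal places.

The posterior is Dirichlet(αᵢ + nᵢ) = Dirichlet(14, 17, 31).
For a Dirichlet(a₁,…,a_K) with all aᵢ > 1, the mode has j-th component (aⱼ − 1)/(Σaᵢ − K).
Here Σaᵢ = 62 and K = 3, so p_3 = (31 − 1)/(62 − 3) = 30/59 ≈ 0.5085.

MAP estimate: 0.5085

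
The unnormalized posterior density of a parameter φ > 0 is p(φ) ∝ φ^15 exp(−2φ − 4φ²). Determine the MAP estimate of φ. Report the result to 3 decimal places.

ℓ'(φ) = 15/φ − 2 − 8φ. Setting this to zero and multiplying by φ: 8φ² + 2φ − 15 = 0.
φ = (−2 + √(2² + 4·8·15)) / (2·8) = (−2 + √484) / 16 = (−2 + 22)/16 = 5/4.
ℓ''(φ) = −15/φ² − 8 < 0, confirming a maximum.

φ̂_MAP = 1.250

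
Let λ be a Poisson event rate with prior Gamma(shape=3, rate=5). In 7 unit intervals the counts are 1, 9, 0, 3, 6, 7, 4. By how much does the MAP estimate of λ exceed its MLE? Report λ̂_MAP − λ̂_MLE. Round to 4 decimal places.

MAP − MLE = -1.6190

Σxᵢ = 30. Posterior is Gamma(33, 12); MAP = (33−1)/12 = 32/12 ≈ 2.66667.
MLE = x̄ = 30/7 ≈ 4.28571.
Difference = 32/12 − 30/7 = -34/21 ≈ -1.6190.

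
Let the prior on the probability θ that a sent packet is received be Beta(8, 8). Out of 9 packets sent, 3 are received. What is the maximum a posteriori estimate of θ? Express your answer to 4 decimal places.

θ̂_MAP = 0.4348

Prior: Beta(8, 8).
Data: 3 successes in 9 trials. The binomial likelihood contributes θ^3(1−θ)^6, so the posterior is Beta(8+3, 8+6) = Beta(11, 14).
For Beta(a, b) with a, b > 1 the mode is (a−1)/(a+b−2) = 10/23 ≈ 0.4348.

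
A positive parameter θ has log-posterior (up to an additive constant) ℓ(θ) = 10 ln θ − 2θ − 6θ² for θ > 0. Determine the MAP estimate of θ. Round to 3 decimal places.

ℓ'(θ) = 10/θ − 2 − 12θ. Setting this to zero and multiplying by θ: 12θ² + 2θ − 10 = 0.
θ = (−2 + √(2² + 4·12·10)) / (2·12) = (−2 + √484) / 24 = (−2 + 22)/24 = 5/6.
ℓ''(θ) = −10/θ² − 12 < 0, confirming a maximum.

θ̂_MAP = 0.833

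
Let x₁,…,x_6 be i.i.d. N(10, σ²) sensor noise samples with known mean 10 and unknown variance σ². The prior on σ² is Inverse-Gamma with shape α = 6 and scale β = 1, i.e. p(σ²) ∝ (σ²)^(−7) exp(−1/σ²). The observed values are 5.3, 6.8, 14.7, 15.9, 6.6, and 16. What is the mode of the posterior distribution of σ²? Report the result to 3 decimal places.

Sum of squared deviations about the known mean: SS = (5.3−10)² + (6.8−10)² + (14.7−10)² + (15.9−10)² + (6.6−10)² + (16−10)² = 136.79.
The Normal likelihood contributes (σ²)^(−n/2) exp(−SS/(2σ²)), so the posterior is Inverse-Gamma(α + n/2, β + SS/2) = Inverse-Gamma(9, 69.395).
The mode of Inverse-Gamma(a, b) is b/(a+1) = 69.395/10 ≈ 6.940.

σ̂²_MAP = 6.940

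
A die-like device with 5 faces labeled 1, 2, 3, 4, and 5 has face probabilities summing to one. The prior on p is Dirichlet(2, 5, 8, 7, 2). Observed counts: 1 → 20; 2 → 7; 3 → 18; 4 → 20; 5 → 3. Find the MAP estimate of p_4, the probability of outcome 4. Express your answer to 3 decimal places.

MAP estimate: 0.299

The posterior is Dirichlet(αᵢ + nᵢ) = Dirichlet(22, 12, 26, 27, 5).
For a Dirichlet(a₁,…,a_K) with all aᵢ > 1, the mode has j-th component (aⱼ − 1)/(Σaᵢ − K).
Here Σaᵢ = 92 and K = 5, so p_4 = (27 − 1)/(92 − 5) = 26/87 ≈ 0.299.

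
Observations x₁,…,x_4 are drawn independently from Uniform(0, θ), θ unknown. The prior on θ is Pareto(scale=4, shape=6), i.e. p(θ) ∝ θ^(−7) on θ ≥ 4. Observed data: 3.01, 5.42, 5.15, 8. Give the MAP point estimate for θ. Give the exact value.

θ̂_MAP = 8

The Uniform(0, θ) likelihood is θ^(−n) for θ ≥ max(xᵢ), zero otherwise. Here max(xᵢ) = 8.
Posterior ∝ θ^(−7) · θ^(−4) = θ^(−11) on θ ≥ max(4, 8) = 8.
This density is strictly decreasing in θ, so the posterior mode lies at the lower boundary of the support.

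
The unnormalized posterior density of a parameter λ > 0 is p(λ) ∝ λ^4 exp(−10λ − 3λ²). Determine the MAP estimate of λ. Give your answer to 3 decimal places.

ℓ'(λ) = 4/λ − 10 − 6λ. Setting this to zero and multiplying by λ: 6λ² + 10λ − 4 = 0.
λ = (−10 + √(10² + 4·6·4)) / (2·6) = (−10 + √196) / 12 = (−10 + 14)/12 = 1/3.
ℓ''(λ) = −4/λ² − 6 < 0, confirming a maximum.

λ̂_MAP = 0.333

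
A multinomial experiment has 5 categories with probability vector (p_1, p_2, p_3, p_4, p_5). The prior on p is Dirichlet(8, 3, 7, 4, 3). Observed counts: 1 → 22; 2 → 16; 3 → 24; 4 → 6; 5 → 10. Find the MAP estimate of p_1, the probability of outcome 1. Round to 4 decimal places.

The posterior is Dirichlet(αᵢ + nᵢ) = Dirichlet(30, 19, 31, 10, 13).
For a Dirichlet(a₁,…,a_K) with all aᵢ > 1, the mode has j-th component (aⱼ − 1)/(Σaᵢ − K).
Here Σaᵢ = 103 and K = 5, so p_1 = (30 − 1)/(103 − 5) = 29/98 ≈ 0.2959.

MAP estimate: 0.2959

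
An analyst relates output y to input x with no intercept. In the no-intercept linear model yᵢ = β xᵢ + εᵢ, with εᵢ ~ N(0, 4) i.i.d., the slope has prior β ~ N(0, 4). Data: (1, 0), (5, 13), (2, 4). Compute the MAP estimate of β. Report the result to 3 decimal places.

β̂_MAP = 2.355

log p(β | y) = −Σ(yᵢ − βxᵢ)²/(2·4) − β²/(2·4) + const.
Setting the derivative to zero: Σxᵢ(yᵢ − βxᵢ)/4 − β/4 = 0, so β = Σxᵢyᵢ / (Σxᵢ² + σ²/τ²).
Σxᵢyᵢ = 1·0 + 5·13 + 2·4 = 73; Σxᵢ² = 30; σ²/τ² = 1.
β̂_MAP = 73 / (30 + 1) = 73/31 ≈ 2.355.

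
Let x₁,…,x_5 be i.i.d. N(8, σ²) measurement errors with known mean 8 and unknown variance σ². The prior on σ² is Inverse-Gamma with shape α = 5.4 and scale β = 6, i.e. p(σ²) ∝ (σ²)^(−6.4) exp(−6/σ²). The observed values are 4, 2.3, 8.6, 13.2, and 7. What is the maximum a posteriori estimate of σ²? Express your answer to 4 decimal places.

σ̂²_MAP = 4.9938

Sum of squared deviations about the known mean: SS = (4−8)² + (2.3−8)² + (8.6−8)² + (13.2−8)² + (7−8)² = 76.89.
The Normal likelihood contributes (σ²)^(−n/2) exp(−SS/(2σ²)), so the posterior is Inverse-Gamma(α + n/2, β + SS/2) = Inverse-Gamma(7.9, 44.445).
The mode of Inverse-Gamma(a, b) is b/(a+1) = 44.445/8.9 ≈ 4.9938.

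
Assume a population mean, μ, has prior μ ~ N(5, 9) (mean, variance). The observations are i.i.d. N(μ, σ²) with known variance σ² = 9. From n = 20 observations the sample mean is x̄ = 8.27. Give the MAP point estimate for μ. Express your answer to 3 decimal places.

μ̂_MAP = 8.114

n = 20, x̄ = 8.27.
For a Normal prior and Normal likelihood with known variance, the posterior is Normal; its mode equals its mean, the precision-weighted average.
Prior precision 1/σ₀² = 1/9; data precision n/σ² = 20/9.
μ̂ = ((1/9)·5 + (20/9)·8.27) / (1/9 + 20/9) = (284/15)/(7/3) = 284/35 ≈ 8.114.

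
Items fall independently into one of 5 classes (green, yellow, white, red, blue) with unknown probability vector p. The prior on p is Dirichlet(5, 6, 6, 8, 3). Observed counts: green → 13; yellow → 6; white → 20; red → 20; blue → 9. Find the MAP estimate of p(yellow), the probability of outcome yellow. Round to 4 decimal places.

MAP estimate of p(yellow) = 0.1209

The posterior is Dirichlet(αᵢ + nᵢ) = Dirichlet(18, 12, 26, 28, 12).
For a Dirichlet(a₁,…,a_K) with all aᵢ > 1, the mode has j-th component (aⱼ − 1)/(Σaᵢ − K).
Here Σaᵢ = 96 and K = 5, so p(yellow) = (12 − 1)/(96 − 5) = 11/91 ≈ 0.1209.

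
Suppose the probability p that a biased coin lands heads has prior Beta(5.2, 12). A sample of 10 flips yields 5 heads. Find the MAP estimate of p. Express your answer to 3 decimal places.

Prior: Beta(5.2, 12).
Data: 5 successes in 10 trials. The binomial likelihood contributes p^5(1−p)^5, so the posterior is Beta(5.2+5, 12+5) = Beta(10.2, 17).
For Beta(a, b) with a, b > 1 the mode is (a−1)/(a+b−2) = 9.2/25.2 ≈ 0.365.

p̂_MAP = 0.365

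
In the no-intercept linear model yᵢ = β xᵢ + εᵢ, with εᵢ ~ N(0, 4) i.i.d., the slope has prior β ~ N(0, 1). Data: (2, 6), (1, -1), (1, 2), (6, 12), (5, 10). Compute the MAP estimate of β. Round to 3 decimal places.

β̂_MAP = 1.901

log p(β | y) = −Σ(yᵢ − βxᵢ)²/(2·4) − β²/(2·1) + const.
Setting the derivative to zero: Σxᵢ(yᵢ − βxᵢ)/4 − β/1 = 0, so β = Σxᵢyᵢ / (Σxᵢ² + σ²/τ²).
Σxᵢyᵢ = 2·6 + 1·(-1) + 1·2 + 6·12 + 5·10 = 135; Σxᵢ² = 67; σ²/τ² = 4.
β̂_MAP = 135 / (67 + 4) = 135/71 ≈ 1.901.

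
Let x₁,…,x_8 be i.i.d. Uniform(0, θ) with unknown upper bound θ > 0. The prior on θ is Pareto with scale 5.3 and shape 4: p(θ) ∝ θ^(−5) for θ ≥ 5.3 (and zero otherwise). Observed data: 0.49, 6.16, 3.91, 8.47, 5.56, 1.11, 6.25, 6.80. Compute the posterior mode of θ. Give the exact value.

The Uniform(0, θ) likelihood is θ^(−n) for θ ≥ max(xᵢ), zero otherwise. Here max(xᵢ) = 8.47.
Posterior ∝ θ^(−5) · θ^(−8) = θ^(−13) on θ ≥ max(5.3, 8.47) = 8.47.
This density is strictly decreasing in θ, so the posterior mode lies at the lower boundary of the support.

θ̂_MAP = 8.47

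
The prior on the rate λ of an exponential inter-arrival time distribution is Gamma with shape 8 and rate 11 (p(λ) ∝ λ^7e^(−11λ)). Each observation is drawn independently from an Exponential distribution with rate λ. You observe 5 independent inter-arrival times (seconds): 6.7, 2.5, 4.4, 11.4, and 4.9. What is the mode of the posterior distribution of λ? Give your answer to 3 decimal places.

λ̂_MAP = 0.293

The Exponential(rate=λ) likelihood is ∝ λ^n e^(−λΣtᵢ). Here n = 5 and Σtᵢ = 6.7 + 2.5 + 4.4 + 11.4 + 4.9 = 29.9.
Posterior ∝ λ^7e^(−11λ) · λ^5e^(−29.9λ) = λ^12e^(−40.9λ), i.e. Gamma(13, 40.9).
Mode = (a−1)/b = 12/40.9 ≈ 0.293.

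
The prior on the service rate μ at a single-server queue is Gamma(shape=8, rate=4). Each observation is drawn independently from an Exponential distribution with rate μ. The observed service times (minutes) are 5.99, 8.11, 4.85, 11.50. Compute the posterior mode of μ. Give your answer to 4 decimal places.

μ̂_MAP = 0.3193

The Exponential(rate=μ) likelihood is ∝ μ^n e^(−μΣtᵢ). Here n = 4 and Σtᵢ = 5.99 + 8.11 + 4.85 + 11.50 = 30.45.
Posterior ∝ μ^7e^(−4μ) · μ^4e^(−30.45μ) = μ^11e^(−34.45μ), i.e. Gamma(12, 34.45).
Mode = (a−1)/b = 11/34.45 ≈ 0.3193.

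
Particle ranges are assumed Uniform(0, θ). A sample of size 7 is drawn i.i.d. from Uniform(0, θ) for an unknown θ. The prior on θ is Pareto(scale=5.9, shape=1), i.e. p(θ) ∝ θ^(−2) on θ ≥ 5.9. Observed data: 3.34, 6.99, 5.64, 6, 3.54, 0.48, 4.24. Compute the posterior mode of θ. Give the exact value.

θ̂_MAP = 6.99

The Uniform(0, θ) likelihood is θ^(−n) for θ ≥ max(xᵢ), zero otherwise. Here max(xᵢ) = 6.99.
Posterior ∝ θ^(−2) · θ^(−7) = θ^(−9) on θ ≥ max(5.9, 6.99) = 6.99.
This density is strictly decreasing in θ, so the posterior mode lies at the lower boundary of the support.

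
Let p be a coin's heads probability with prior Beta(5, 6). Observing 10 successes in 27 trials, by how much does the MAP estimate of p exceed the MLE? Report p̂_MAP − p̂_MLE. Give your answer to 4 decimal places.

MAP − MLE = 0.0185

Posterior is Beta(15, 23); MAP = (15−1)/(38−2) = 14/36 ≈ 0.38889.
MLE ignores the prior: p̂_MLE = k/n = 10/27 ≈ 0.37037.
Difference = 14/36 − 10/27 = 1/54 ≈ 0.0185.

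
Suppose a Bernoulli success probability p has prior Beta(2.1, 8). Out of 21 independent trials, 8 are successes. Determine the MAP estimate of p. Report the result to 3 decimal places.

p̂_MAP = 0.313

Prior: Beta(2.1, 8).
Data: 8 successes in 21 trials. The binomial likelihood contributes p^8(1−p)^13, so the posterior is Beta(2.1+8, 8+13) = Beta(10.1, 21).
For Beta(a, b) with a, b > 1 the mode is (a−1)/(a+b−2) = 9.1/29.1 ≈ 0.313.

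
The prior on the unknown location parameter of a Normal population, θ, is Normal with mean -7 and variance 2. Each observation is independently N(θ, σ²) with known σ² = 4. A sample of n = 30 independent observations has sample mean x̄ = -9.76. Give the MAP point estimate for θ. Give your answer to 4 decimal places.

θ̂_MAP = -9.5875

n = 30, x̄ = -9.76.
For a Normal prior and Normal likelihood with known variance, the posterior is Normal; its mode equals its mean, the precision-weighted average.
Prior precision 1/σ₀² = 1/2 = 0.5; data precision n/σ² = 30/4 = 7.5.
θ̂ = (0.5·(-7) + 7.5·(-9.76)) / (0.5 + 7.5) = (-76.7)/8 = -9.5875.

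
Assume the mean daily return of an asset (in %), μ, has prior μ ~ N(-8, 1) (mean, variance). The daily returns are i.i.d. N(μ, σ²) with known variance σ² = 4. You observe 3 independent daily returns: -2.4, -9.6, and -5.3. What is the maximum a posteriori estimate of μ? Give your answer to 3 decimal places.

μ̂_MAP = -7.043

n = 3; x̄ = ((-2.4) + (-9.6) + (-5.3))/3 = -17.3/3 = -173/30 ≈ -5.7667.
For a Normal prior and Normal likelihood with known variance, the posterior is Normal; its mode equals its mean, the precision-weighted average.
Prior precision 1/σ₀² = 1/1 = 1; data precision n/σ² = 3/4 = 0.75.
μ̂ = (1·(-8) + 0.75·(-173/30)) / (1 + 0.75) = (-12.325)/1.75 = -493/70 ≈ -7.043.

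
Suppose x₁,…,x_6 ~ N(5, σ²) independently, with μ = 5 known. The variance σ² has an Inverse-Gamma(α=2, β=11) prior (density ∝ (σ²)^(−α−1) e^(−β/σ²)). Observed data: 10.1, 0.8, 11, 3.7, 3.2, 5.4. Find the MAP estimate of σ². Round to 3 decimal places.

σ̂²_MAP = 8.895

Sum of squared deviations about the known mean: SS = (10.1−5)² + (0.8−5)² + (11−5)² + (3.7−5)² + (3.2−5)² + (5.4−5)² = 84.74.
The Normal likelihood contributes (σ²)^(−n/2) exp(−SS/(2σ²)), so the posterior is Inverse-Gamma(α + n/2, β + SS/2) = Inverse-Gamma(5, 53.37).
The mode of Inverse-Gamma(a, b) is b/(a+1) = 53.37/6 ≈ 8.895.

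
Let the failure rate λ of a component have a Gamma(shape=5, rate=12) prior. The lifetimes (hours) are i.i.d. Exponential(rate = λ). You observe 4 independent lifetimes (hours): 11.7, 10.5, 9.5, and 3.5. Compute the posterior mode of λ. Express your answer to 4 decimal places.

The Exponential(rate=λ) likelihood is ∝ λ^n e^(−λΣtᵢ). Here n = 4 and Σtᵢ = 11.7 + 10.5 + 9.5 + 3.5 = 35.2.
Posterior ∝ λ^4e^(−12λ) · λ^4e^(−35.2λ) = λ^8e^(−47.2λ), i.e. Gamma(9, 47.2).
Mode = (a−1)/b = 8/47.2 ≈ 0.1695.

λ̂_MAP = 0.1695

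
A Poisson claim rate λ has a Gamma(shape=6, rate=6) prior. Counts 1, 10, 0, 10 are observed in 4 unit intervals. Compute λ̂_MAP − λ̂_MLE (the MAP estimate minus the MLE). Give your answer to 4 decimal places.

MAP − MLE = -2.6500

Σxᵢ = 21. Posterior is Gamma(27, 10); MAP = (27−1)/10 = 26/10 ≈ 2.60000.
MLE = x̄ = 21/4 ≈ 5.25000.
Difference = 26/10 − 21/4 = -53/20 ≈ -2.6500.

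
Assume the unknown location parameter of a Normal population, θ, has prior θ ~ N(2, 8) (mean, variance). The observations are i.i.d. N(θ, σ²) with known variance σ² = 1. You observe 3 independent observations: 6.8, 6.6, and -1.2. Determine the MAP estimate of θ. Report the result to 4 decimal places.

θ̂_MAP = 3.9840

n = 3; x̄ = (6.8 + 6.6 + (-1.2))/3 = 12.2/3 = 61/15 ≈ 4.0667.
For a Normal prior and Normal likelihood with known variance, the posterior is Normal; its mode equals its mean, the precision-weighted average.
Prior precision 1/σ₀² = 1/8 = 0.125; data precision n/σ² = 3/1 = 3.
θ̂ = (0.125·2 + 3·(61/15)) / (0.125 + 3) = 12.45/3.125 = 3.9840.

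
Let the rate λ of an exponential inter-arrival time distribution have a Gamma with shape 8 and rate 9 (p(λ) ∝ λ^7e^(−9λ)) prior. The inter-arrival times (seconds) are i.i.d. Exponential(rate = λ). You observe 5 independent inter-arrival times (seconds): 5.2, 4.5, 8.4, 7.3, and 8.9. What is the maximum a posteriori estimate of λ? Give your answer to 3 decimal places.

The Exponential(rate=λ) likelihood is ∝ λ^n e^(−λΣtᵢ). Here n = 5 and Σtᵢ = 5.2 + 4.5 + 8.4 + 7.3 + 8.9 = 34.3.
Posterior ∝ λ^7e^(−9λ) · λ^5e^(−34.3λ) = λ^12e^(−43.3λ), i.e. Gamma(13, 43.3).
Mode = (a−1)/b = 12/43.3 ≈ 0.277.

λ̂_MAP = 0.277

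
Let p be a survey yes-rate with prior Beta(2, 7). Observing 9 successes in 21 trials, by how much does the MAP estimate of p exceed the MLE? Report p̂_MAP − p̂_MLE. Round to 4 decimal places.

MAP − MLE = -0.0714

Posterior is Beta(11, 19); MAP = (11−1)/(30−2) = 10/28 ≈ 0.35714.
MLE ignores the prior: p̂_MLE = k/n = 9/21 ≈ 0.42857.
Difference = 10/28 − 9/21 = -1/14 ≈ -0.0714.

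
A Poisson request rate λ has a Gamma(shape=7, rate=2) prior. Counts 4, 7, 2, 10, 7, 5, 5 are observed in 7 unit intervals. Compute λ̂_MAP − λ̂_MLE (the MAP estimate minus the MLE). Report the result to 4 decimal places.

MAP − MLE = -0.6032

Σxᵢ = 40. Posterior is Gamma(47, 9); MAP = (47−1)/9 = 46/9 ≈ 5.11111.
MLE = x̄ = 40/7 ≈ 5.71429.
Difference = 46/9 − 40/7 = -38/63 ≈ -0.6032.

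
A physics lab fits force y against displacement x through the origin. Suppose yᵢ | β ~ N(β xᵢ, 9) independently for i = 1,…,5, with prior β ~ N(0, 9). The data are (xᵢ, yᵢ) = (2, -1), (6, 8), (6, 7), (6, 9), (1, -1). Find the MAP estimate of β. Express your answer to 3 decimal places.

β̂_MAP = 1.237

log p(β | y) = −Σ(yᵢ − βxᵢ)²/(2·9) − β²/(2·9) + const.
Setting the derivative to zero: Σxᵢ(yᵢ − βxᵢ)/9 − β/9 = 0, so β = Σxᵢyᵢ / (Σxᵢ² + σ²/τ²).
Σxᵢyᵢ = 2·(-1) + 6·8 + 6·7 + 6·9 + 1·(-1) = 141; Σxᵢ² = 113; σ²/τ² = 1.
β̂_MAP = 141 / (113 + 1) = 141/114 ≈ 1.237.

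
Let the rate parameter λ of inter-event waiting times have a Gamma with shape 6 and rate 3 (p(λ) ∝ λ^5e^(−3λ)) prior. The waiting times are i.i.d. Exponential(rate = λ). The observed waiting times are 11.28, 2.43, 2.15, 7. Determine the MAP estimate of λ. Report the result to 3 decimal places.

The Exponential(rate=λ) likelihood is ∝ λ^n e^(−λΣtᵢ). Here n = 4 and Σtᵢ = 11.28 + 2.43 + 2.15 + 7 = 22.86.
Posterior ∝ λ^5e^(−3λ) · λ^4e^(−22.86λ) = λ^9e^(−25.86λ), i.e. Gamma(10, 25.86).
Mode = (a−1)/b = 9/25.86 ≈ 0.348.

λ̂_MAP = 0.348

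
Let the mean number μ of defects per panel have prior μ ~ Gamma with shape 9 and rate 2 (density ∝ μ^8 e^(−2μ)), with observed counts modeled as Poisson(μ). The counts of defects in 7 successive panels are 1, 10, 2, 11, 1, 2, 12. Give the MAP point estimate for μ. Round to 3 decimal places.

Σxᵢ = 1+10+2+11+1+2+12 = 39, with n = 7.
Posterior ∝ μ^8e^(−2μ) · μ^39e^(−7μ) = μ^47e^(−9μ), i.e. Gamma(shape=48, rate=9).
The mode of a Gamma(a, b) with a ≥ 1 (shape–rate) is (a−1)/b = 47/9 ≈ 5.222.

μ̂_MAP = 5.222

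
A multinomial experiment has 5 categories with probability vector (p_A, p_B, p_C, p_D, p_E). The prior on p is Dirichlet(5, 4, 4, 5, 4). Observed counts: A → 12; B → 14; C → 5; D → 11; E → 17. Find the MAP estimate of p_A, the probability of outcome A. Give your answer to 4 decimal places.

MAP estimate of p_A = 0.2105

The posterior is Dirichlet(αᵢ + nᵢ) = Dirichlet(17, 18, 9, 16, 21).
For a Dirichlet(a₁,…,a_K) with all aᵢ > 1, the mode has j-th component (aⱼ − 1)/(Σaᵢ − K).
Here Σaᵢ = 81 and K = 5, so p_A = (17 − 1)/(81 − 5) = 16/76 ≈ 0.2105.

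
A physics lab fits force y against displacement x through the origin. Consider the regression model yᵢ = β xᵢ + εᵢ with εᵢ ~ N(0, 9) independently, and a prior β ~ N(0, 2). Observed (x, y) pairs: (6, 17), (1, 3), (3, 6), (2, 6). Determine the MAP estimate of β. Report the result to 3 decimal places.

log p(β | y) = −Σ(yᵢ − βxᵢ)²/(2·9) − β²/(2·2) + const.
Setting the derivative to zero: Σxᵢ(yᵢ − βxᵢ)/9 − β/2 = 0, so β = Σxᵢyᵢ / (Σxᵢ² + σ²/τ²).
Σxᵢyᵢ = 6·17 + 1·3 + 3·6 + 2·6 = 135; Σxᵢ² = 50; σ²/τ² = 4.5.
β̂_MAP = 135 / (50 + 4.5) = 135/54.5 ≈ 2.477.

β̂_MAP = 2.477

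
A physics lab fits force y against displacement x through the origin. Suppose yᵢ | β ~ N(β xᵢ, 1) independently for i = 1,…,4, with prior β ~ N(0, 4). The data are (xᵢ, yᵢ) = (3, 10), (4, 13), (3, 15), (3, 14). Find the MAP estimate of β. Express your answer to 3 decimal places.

β̂_MAP = 3.908

log p(β | y) = −Σ(yᵢ − βxᵢ)²/(2·1) − β²/(2·4) + const.
Setting the derivative to zero: Σxᵢ(yᵢ − βxᵢ)/1 − β/4 = 0, so β = Σxᵢyᵢ / (Σxᵢ² + σ²/τ²).
Σxᵢyᵢ = 3·10 + 4·13 + 3·15 + 3·14 = 169; Σxᵢ² = 43; σ²/τ² = 0.25.
β̂_MAP = 169 / (43 + 0.25) = 169/43.25 ≈ 3.908.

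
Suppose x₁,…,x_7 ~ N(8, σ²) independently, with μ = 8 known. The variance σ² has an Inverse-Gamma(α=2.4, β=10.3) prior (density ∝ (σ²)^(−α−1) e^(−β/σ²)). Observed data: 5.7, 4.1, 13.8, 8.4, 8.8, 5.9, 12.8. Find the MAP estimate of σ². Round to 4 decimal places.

Sum of squared deviations about the known mean: SS = (5.7−8)² + (4.1−8)² + (13.8−8)² + (8.4−8)² + (8.8−8)² + (5.9−8)² + (12.8−8)² = 82.39.
The Normal likelihood contributes (σ²)^(−n/2) exp(−SS/(2σ²)), so the posterior is Inverse-Gamma(α + n/2, β + SS/2) = Inverse-Gamma(5.9, 51.495).
The mode of Inverse-Gamma(a, b) is b/(a+1) = 51.495/6.9 ≈ 7.4630.

σ̂²_MAP = 7.4630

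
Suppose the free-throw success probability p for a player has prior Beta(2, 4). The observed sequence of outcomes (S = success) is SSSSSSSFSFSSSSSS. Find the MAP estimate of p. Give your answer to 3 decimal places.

p̂_MAP = 0.750

Prior: Beta(2, 4).
Data: 14 successes in 16 trials (from the sequence). The binomial likelihood contributes p^14(1−p)^2, so the posterior is Beta(2+14, 4+2) = Beta(16, 6).
For Beta(a, b) with a, b > 1 the mode is (a−1)/(a+b−2) = 15/20 ≈ 0.750.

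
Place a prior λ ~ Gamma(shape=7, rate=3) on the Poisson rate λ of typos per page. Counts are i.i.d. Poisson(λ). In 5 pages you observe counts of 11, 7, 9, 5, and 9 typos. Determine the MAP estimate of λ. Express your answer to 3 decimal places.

Σxᵢ = 11+7+9+5+9 = 41, with n = 5.
Posterior ∝ λ^6e^(−3λ) · λ^41e^(−5λ) = λ^47e^(−8λ), i.e. Gamma(shape=48, rate=8).
The mode of a Gamma(a, b) with a ≥ 1 (shape–rate) is (a−1)/b = 47/8 ≈ 5.875.

λ̂_MAP = 5.875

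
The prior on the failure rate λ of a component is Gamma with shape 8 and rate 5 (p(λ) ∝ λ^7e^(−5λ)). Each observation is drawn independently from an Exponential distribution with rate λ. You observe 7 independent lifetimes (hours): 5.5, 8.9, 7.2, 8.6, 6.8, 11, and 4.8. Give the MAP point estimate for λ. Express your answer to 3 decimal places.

The Exponential(rate=λ) likelihood is ∝ λ^n e^(−λΣtᵢ). Here n = 7 and Σtᵢ = 5.5 + 8.9 + 7.2 + 8.6 + 6.8 + 11 + 4.8 = 52.8.
Posterior ∝ λ^7e^(−5λ) · λ^7e^(−52.8λ) = λ^14e^(−57.8λ), i.e. Gamma(15, 57.8).
Mode = (a−1)/b = 14/57.8 ≈ 0.242.

λ̂_MAP = 0.242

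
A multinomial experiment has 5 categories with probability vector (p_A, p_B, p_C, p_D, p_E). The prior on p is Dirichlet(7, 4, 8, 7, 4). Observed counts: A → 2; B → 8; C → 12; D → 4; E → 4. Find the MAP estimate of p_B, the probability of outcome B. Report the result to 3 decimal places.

MAP estimate of p_B = 0.200

The posterior is Dirichlet(αᵢ + nᵢ) = Dirichlet(9, 12, 20, 11, 8).
For a Dirichlet(a₁,…,a_K) with all aᵢ > 1, the mode has j-th component (aⱼ − 1)/(Σaᵢ − K).
Here Σaᵢ = 60 and K = 5, so p_B = (12 − 1)/(60 − 5) = 11/55 ≈ 0.200.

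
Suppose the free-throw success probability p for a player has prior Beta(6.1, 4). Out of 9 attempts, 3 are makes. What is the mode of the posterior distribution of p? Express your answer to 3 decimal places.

Prior: Beta(6.1, 4).
Data: 3 successes in 9 trials. The binomial likelihood contributes p^3(1−p)^6, so the posterior is Beta(6.1+3, 4+6) = Beta(9.1, 10).
For Beta(a, b) with a, b > 1 the mode is (a−1)/(a+b−2) = 8.1/17.1 ≈ 0.474.

p̂_MAP = 0.474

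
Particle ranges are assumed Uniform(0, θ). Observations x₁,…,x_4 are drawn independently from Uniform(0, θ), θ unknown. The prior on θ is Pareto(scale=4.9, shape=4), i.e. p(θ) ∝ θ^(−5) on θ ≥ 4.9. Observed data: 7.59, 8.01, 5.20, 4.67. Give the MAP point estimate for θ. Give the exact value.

θ̂_MAP = 8.01

The Uniform(0, θ) likelihood is θ^(−n) for θ ≥ max(xᵢ), zero otherwise. Here max(xᵢ) = 8.01.
Posterior ∝ θ^(−5) · θ^(−4) = θ^(−9) on θ ≥ max(4.9, 8.01) = 8.01.
This density is strictly decreasing in θ, so the posterior mode lies at the lower boundary of the support.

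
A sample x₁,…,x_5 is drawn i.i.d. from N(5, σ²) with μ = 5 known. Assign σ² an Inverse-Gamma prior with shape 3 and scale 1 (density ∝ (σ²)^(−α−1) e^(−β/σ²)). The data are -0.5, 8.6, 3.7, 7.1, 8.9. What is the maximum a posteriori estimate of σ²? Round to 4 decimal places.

Sum of squared deviations about the known mean: SS = (-0.5−5)² + (8.6−5)² + (3.7−5)² + (7.1−5)² + (8.9−5)² = 64.52.
The Normal likelihood contributes (σ²)^(−n/2) exp(−SS/(2σ²)), so the posterior is Inverse-Gamma(α + n/2, β + SS/2) = Inverse-Gamma(5.5, 33.26).
The mode of Inverse-Gamma(a, b) is b/(a+1) = 33.26/6.5 ≈ 5.1169.

σ̂²_MAP = 5.1169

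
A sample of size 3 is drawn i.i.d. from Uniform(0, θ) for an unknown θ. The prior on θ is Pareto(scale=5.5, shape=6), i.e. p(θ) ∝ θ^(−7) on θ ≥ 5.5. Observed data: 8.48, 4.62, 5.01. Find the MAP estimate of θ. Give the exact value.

The Uniform(0, θ) likelihood is θ^(−n) for θ ≥ max(xᵢ), zero otherwise. Here max(xᵢ) = 8.48.
Posterior ∝ θ^(−7) · θ^(−3) = θ^(−10) on θ ≥ max(5.5, 8.48) = 8.48.
This density is strictly decreasing in θ, so the posterior mode lies at the lower boundary of the support.

θ̂_MAP = 8.48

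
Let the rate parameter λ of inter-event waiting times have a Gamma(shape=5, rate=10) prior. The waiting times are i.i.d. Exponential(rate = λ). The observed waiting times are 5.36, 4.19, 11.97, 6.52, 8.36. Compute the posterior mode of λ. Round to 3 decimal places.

The Exponential(rate=λ) likelihood is ∝ λ^n e^(−λΣtᵢ). Here n = 5 and Σtᵢ = 5.36 + 4.19 + 11.97 + 6.52 + 8.36 = 36.40.
Posterior ∝ λ^4e^(−10λ) · λ^5e^(−36.40λ) = λ^9e^(−46.40λ), i.e. Gamma(10, 46.40).
Mode = (a−1)/b = 9/46.40 ≈ 0.194.

λ̂_MAP = 0.194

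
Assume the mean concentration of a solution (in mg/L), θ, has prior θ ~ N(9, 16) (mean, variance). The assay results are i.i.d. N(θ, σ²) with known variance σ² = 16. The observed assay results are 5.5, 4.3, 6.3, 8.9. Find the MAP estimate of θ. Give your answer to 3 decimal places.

θ̂_MAP = 6.800

n = 4; x̄ = (5.5 + 4.3 + 6.3 + 8.9)/4 = 25/4 = 6.25.
For a Normal prior and Normal likelihood with known variance, the posterior is Normal; its mode equals its mean, the precision-weighted average.
Prior precision 1/σ₀² = 1/16 = 0.0625; data precision n/σ² = 4/16 = 0.25.
θ̂ = (0.0625·9 + 0.25·6.25) / (0.0625 + 0.25) = 2.125/0.3125 = 6.800.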